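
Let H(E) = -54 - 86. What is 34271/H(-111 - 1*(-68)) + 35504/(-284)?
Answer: -3675881/9940 ≈ -369.81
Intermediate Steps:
H(E) = -140
34271/H(-111 - 1*(-68)) + 35504/(-284) = 34271/(-140) + 35504/(-284) = 34271*(-1/140) + 35504*(-1/284) = -34271/140 - 8876/71 = -3675881/9940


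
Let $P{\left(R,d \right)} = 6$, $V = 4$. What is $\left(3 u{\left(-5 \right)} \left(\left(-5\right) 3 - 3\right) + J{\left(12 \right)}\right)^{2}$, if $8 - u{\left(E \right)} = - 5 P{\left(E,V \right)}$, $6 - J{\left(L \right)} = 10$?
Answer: $4227136$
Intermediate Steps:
$J{\left(L \right)} = -4$ ($J{\left(L \right)} = 6 - 10 = -4$)
$u{\left(E \right)} = 38$ ($u{\left(E \right)} = 8 - \left(-5\right) 6 = 8 - -30 = 8 + 30 = 38$)
$\left(3 u{\left(-5 \right)} \left(\left(-5\right) 3 - 3\right) + J{\left(12 \right)}\right)^{2} = \left(3 \cdot 38 \left(\left(-5\right) 3 - 3\right) - 4\right)^{2} = \left(114 \left(-15 - 3\right) - 4\right)^{2} = \left(114 \left(-18\right) - 4\right)^{2} = \left(-2052 - 4\right)^{2} = \left(-2056\right)^{2} = 4227136$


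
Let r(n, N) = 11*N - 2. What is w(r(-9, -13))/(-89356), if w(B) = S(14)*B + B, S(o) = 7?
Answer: 290/22339 ≈ 0.012982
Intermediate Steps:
r(n, N) = -2 + 11*N
w(B) = 8*B (w(B) = 7*B + B = 8*B)
w(r(-9, -13))/(-89356) = (8*(-2 + 11*(-13)))/(-89356) = (8*(-2 - 143))*(-1/89356) = (8*(-145))*(-1/89356) = -1160*(-1/89356) = 290/22339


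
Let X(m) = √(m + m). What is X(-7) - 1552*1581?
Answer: -2453712 + I*√14 ≈ -2.4537e+6 + 3.7417*I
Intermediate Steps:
X(m) = √2*√m (X(m) = √(2*m) = √2*√m)
X(-7) - 1552*1581 = √2*√(-7) - 1552*1581 = √2*(I*√7) - 2453712 = I*√14 - 2453712 = -2453712 + I*√14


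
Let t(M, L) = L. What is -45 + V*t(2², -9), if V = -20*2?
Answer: 315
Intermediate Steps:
V = -40
-45 + V*t(2², -9) = -45 - 40*(-9) = -45 + 360 = 315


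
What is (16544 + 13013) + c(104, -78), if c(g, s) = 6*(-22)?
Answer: 29425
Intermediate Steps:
c(g, s) = -132
(16544 + 13013) + c(104, -78) = (16544 + 13013) - 132 = 29557 - 132 = 29425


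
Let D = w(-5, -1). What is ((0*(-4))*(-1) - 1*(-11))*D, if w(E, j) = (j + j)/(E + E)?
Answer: 11/5 ≈ 2.2000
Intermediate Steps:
w(E, j) = j/E (w(E, j) = (2*j)/((2*E)) = (2*j)*(1/(2*E)) = j/E)
D = ⅕ (D = -1/(-5) = -1*(-⅕) = ⅕ ≈ 0.20000)
((0*(-4))*(-1) - 1*(-11))*D = ((0*(-4))*(-1) - 1*(-11))*(⅕) = (0*(-1) + 11)*(⅕) = (0 + 11)*(⅕) = 11*(⅕) = 11/5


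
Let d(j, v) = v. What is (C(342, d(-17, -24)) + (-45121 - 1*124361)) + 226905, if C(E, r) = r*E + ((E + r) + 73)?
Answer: 49606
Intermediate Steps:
C(E, r) = 73 + E + r + E*r (C(E, r) = E*r + (73 + E + r) = 73 + E + r + E*r)
(C(342, d(-17, -24)) + (-45121 - 1*124361)) + 226905 = ((73 + 342 - 24 + 342*(-24)) + (-45121 - 1*124361)) + 226905 = ((73 + 342 - 24 - 8208) + (-45121 - 124361)) + 226905 = (-7817 - 169482) + 226905 = -177299 + 226905 = 49606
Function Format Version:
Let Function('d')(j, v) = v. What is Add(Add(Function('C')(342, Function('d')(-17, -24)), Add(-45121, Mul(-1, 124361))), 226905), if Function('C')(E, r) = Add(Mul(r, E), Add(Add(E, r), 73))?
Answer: 49606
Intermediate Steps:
Function('C')(E, r) = Add(73, E, r, Mul(E, r)) (Function('C')(E, r) = Add(Mul(E, r), Add(73, E, r)) = Add(73, E, r, Mul(E, r)))
Add(Add(Function('C')(342, Function('d')(-17, -24)), Add(-45121, Mul(-1, 124361))), 226905) = Add(Add(Add(73, 342, -24, Mul(342, -24)), Add(-45121, Mul(-1, 124361))), 226905) = Add(Add(Add(73, 342, -24, -8208), Add(-45121, -124361)), 226905) = Add(Add(-7817, -169482), 226905) = Add(-177299, 226905) = 49606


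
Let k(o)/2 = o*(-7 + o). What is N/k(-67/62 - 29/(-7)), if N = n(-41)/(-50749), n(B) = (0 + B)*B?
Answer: 158313218/115264224489 ≈ 0.0013735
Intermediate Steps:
n(B) = B² (n(B) = B*B = B²)
k(o) = 2*o*(-7 + o) (k(o) = 2*(o*(-7 + o)) = 2*o*(-7 + o))
N = -1681/50749 (N = (-41)²/(-50749) = 1681*(-1/50749) = -1681/50749 ≈ -0.033124)
N/k(-67/62 - 29/(-7)) = -1681*1/(2*(-7 + (-67/62 - 29/(-7)))*(-67/62 - 29/(-7)))/50749 = -1681*1/(2*(-7 + (-67*1/62 - 29*(-⅐)))*(-67*1/62 - 29*(-⅐)))/50749 = -1681*1/(2*(-7 + (-67/62 + 29/7))*(-67/62 + 29/7))/50749 = -1681*217/(1329*(-7 + 1329/434))/50749 = -1681/(50749*(2*(1329/434)*(-1709/434))) = -1681/(50749*(-2271261/94178)) = -1681/50749*(-94178/2271261) = 158313218/115264224489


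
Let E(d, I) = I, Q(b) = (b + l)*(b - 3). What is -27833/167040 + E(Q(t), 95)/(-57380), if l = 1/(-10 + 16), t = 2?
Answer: -4244543/25223040 ≈ -0.16828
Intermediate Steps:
l = ⅙ (l = 1/6 = ⅙ ≈ 0.16667)
Q(b) = (-3 + b)*(⅙ + b) (Q(b) = (b + ⅙)*(b - 3) = (⅙ + b)*(-3 + b) = (-3 + b)*(⅙ + b))
-27833/167040 + E(Q(t), 95)/(-57380) = -27833/167040 + 95/(-57380) = -27833*1/167040 + 95*(-1/57380) = -27833/167040 - 1/604 = -4244543/25223040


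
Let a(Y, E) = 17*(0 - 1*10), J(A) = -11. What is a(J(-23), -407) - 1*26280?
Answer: -26450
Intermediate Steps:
a(Y, E) = -170 (a(Y, E) = 17*(0 - 10) = 17*(-10) = -170)
a(J(-23), -407) - 1*26280 = -170 - 1*26280 = -170 - 26280 = -26450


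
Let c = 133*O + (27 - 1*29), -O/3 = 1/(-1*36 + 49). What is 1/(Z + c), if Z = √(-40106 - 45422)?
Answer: -5525/14634857 - 338*I*√21382/14634857 ≈ -0.00037752 - 0.0033772*I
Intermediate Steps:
O = -3/13 (O = -3/(-1*36 + 49) = -3/(-36 + 49) = -3/13 ≈ -0.23077)
c = -425/13 (c = 133*(-3/13) + (27 - 1*29) = -399/13 + (27 - 29) = -399/13 - 2 = -425/13 ≈ -32.692)
Z = 2*I*√21382 (Z = √(-85528) = 2*I*√21382 ≈ 292.45*I)
1/(Z + c) = 1/(2*I*√21382 - 425/13) = 1/(-425/13 + 2*I*√21382)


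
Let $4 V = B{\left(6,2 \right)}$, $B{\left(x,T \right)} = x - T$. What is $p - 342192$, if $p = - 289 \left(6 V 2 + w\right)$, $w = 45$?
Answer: $-358665$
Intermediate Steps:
$V = 1$ ($V = \frac{6 - 2}{4} = \frac{1}{4} \cdot 4 = 1$)
$p = -16473$ ($p = - 289 \left(6 \cdot 1 \cdot 2 + 45\right) = - 289 \left(6 \cdot 2 + 45\right) = - 289 \left(12 + 45\right) = \left(-289\right) 57 = -16473$)
$p - 342192 = -16473 - 342192 = -358665$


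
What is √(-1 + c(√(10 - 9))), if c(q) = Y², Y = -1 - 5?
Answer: √35 ≈ 5.9161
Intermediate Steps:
Y = -6
c(q) = 36 (c(q) = (-6)² = 36)
√(-1 + c(√(10 - 9))) = √(-1 + 36) = √35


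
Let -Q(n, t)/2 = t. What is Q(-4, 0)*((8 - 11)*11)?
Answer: 0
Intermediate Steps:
Q(n, t) = -2*t
Q(-4, 0)*((8 - 11)*11) = (-2*0)*((8 - 11)*11) = 0*(-3*11) = 0*(-33) = 0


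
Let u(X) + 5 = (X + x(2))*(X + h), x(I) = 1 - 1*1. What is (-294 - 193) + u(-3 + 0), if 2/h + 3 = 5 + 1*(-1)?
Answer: -489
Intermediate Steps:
x(I) = 0 (x(I) = 1 - 1 = 0)
h = 2 (h = 2/(-3 + (5 + 1*(-1))) = 2/(-3 + (5 - 1)) = 2/(-3 + 4) = 2/1 = 2*1 = 2)
u(X) = -5 + X*(2 + X) (u(X) = -5 + (X + 0)*(X + 2) = -5 + X*(2 + X))
(-294 - 193) + u(-3 + 0) = (-294 - 193) + (-5 + (-3 + 0)² + 2*(-3 + 0)) = -487 + (-5 + (-3)² + 2*(-3)) = -487 + (-5 + 9 - 6) = -487 - 2 = -489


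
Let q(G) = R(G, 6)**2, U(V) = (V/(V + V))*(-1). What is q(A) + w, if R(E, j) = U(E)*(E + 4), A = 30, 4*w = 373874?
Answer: 187515/2 ≈ 93758.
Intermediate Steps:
U(V) = -1/2 (U(V) = (V/((2*V)))*(-1) = ((1/(2*V))*V)*(-1) = (1/2)*(-1) = -1/2)
w = 186937/2 (w = (1/4)*373874 = 186937/2 ≈ 93469.)
R(E, j) = -2 - E/2 (R(E, j) = -(E + 4)/2 = -(4 + E)/2 = -2 - E/2)
q(G) = (-2 - G/2)**2
q(A) + w = (4 + 30)**2/4 + 186937/2 = (1/4)*34**2 + 186937/2 = (1/4)*1156 + 186937/2 = 289 + 186937/2 = 187515/2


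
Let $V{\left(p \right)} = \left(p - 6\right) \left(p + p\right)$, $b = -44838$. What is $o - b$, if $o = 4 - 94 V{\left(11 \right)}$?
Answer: $34502$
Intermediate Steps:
$V{\left(p \right)} = 2 p \left(-6 + p\right)$ ($V{\left(p \right)} = \left(-6 + p\right) 2 p = 2 p \left(-6 + p\right)$)
$o = -10336$ ($o = 4 - 94 \cdot 2 \cdot 11 \left(-6 + 11\right) = 4 - 94 \cdot 2 \cdot 11 \cdot 5 = 4 - 10340 = -10336$)
$o - b = -10336 - -44838 = -10336 + 44838 = 34502$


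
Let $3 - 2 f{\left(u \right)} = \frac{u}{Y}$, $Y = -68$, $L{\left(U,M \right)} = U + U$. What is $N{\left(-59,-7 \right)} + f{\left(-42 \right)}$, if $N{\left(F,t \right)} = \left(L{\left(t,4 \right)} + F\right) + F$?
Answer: $- \frac{8895}{68} \approx -130.81$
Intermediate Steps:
$L{\left(U,M \right)} = 2 U$
$N{\left(F,t \right)} = 2 F + 2 t$ ($N{\left(F,t \right)} = \left(2 t + F\right) + F = \left(F + 2 t\right) + F = 2 F + 2 t$)
$f{\left(u \right)} = \frac{3}{2} + \frac{u}{136}$ ($f{\left(u \right)} = \frac{3}{2} - \frac{u \frac{1}{-68}}{2} = \frac{3}{2} - \frac{u \left(- \frac{1}{68}\right)}{2} = \frac{3}{2} - \frac{\left(- \frac{1}{68}\right) u}{2} = \frac{3}{2} + \frac{u}{136}$)
$N{\left(-59,-7 \right)} + f{\left(-42 \right)} = \left(2 \left(-59\right) + 2 \left(-7\right)\right) + \left(\frac{3}{2} + \frac{1}{136} \left(-42\right)\right) = \left(-118 - 14\right) + \left(\frac{3}{2} - \frac{21}{68}\right) = -132 + \frac{81}{68} = - \frac{8895}{68}$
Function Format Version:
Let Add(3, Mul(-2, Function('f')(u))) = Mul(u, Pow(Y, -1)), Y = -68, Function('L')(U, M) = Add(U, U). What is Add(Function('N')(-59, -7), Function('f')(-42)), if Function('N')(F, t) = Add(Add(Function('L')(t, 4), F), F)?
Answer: Rational(-8895, 68) ≈ -130.81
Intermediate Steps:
Function('L')(U, M) = Mul(2, U)
Function('N')(F, t) = Add(Mul(2, F), Mul(2, t)) (Function('N')(F, t) = Add(Add(Mul(2, t), F), F) = Add(Add(F, Mul(2, t)), F) = Add(Mul(2, F), Mul(2, t)))
Function('f')(u) = Add(Rational(3, 2), Mul(Rational(1, 136), u)) (Function('f')(u) = Add(Rational(3, 2), Mul(Rational(-1, 2), Mul(u, Pow(-68, -1)))) = Add(Rational(3, 2), Mul(Rational(-1, 2), Mul(u, Rational(-1, 68)))) = Add(Rational(3, 2), Mul(Rational(-1, 2), Mul(Rational(-1, 68), u))) = Add(Rational(3, 2), Mul(Rational(1, 136), u)))
Add(Function('N')(-59, -7), Function('f')(-42)) = Add(Add(Mul(2, -59), Mul(2, -7)), Add(Rational(3, 2), Mul(Rational(1, 136), -42))) = Add(Add(-118, -14), Add(Rational(3, 2), Rational(-21, 68))) = Add(-132, Rational(81, 68)) = Rational(-8895, 68)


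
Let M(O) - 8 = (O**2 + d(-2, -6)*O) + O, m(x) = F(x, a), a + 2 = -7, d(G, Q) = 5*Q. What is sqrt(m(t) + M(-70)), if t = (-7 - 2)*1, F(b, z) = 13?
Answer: sqrt(6951) ≈ 83.373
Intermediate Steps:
a = -9 (a = -2 - 7 = -9)
t = -9 (t = -9*1 = -9)
m(x) = 13
M(O) = 8 + O**2 - 29*O (M(O) = 8 + ((O**2 + (5*(-6))*O) + O) = 8 + ((O**2 - 30*O) + O) = 8 + (O**2 - 29*O) = 8 + O**2 - 29*O)
sqrt(m(t) + M(-70)) = sqrt(13 + (8 + (-70)**2 - 29*(-70))) = sqrt(13 + (8 + 4900 + 2030)) = sqrt(13 + 6938) = sqrt(6951)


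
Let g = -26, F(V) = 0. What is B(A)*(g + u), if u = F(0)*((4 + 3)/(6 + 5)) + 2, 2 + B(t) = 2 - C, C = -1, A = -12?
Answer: -24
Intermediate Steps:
B(t) = 1 (B(t) = -2 + (2 - 1*(-1)) = -2 + (2 + 1) = -2 + 3 = 1)
u = 2 (u = 0*((4 + 3)/(6 + 5)) + 2 = 0*(7/11) + 2 = 0 + 2 = 2)
B(A)*(g + u) = 1*(-26 + 2) = 1*(-24) = -24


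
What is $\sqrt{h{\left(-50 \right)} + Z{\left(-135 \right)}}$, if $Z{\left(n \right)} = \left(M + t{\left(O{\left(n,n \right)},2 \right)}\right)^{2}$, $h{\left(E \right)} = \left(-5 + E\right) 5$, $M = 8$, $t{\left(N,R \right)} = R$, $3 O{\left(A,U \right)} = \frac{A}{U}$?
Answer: $5 i \sqrt{7} \approx 13.229 i$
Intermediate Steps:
$O{\left(A,U \right)} = \frac{A}{3 U}$ ($O{\left(A,U \right)} = \frac{A \frac{1}{U}}{3} = \frac{A}{3 U}$)
$h{\left(E \right)} = -25 + 5 E$
$Z{\left(n \right)} = 100$ ($Z{\left(n \right)} = \left(8 + 2\right)^{2} = 10^{2} = 100$)
$\sqrt{h{\left(-50 \right)} + Z{\left(-135 \right)}} = \sqrt{\left(-25 + 5 \left(-50\right)\right) + 100} = \sqrt{\left(-25 - 250\right) + 100} = \sqrt{-275 + 100} = \sqrt{-175} = 5 i \sqrt{7}$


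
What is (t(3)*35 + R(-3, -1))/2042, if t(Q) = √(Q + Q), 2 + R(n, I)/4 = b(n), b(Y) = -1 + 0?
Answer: -6/1021 + 35*√6/2042 ≈ 0.036108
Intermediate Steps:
b(Y) = -1
R(n, I) = -12 (R(n, I) = -8 + 4*(-1) = -8 - 4 = -12)
t(Q) = √2*√Q (t(Q) = √(2*Q) = √2*√Q)
(t(3)*35 + R(-3, -1))/2042 = ((√2*√3)*35 - 12)/2042 = (√6*35 - 12)*(1/2042) = (35*√6 - 12)*(1/2042) = (-12 + 35*√6)*(1/2042) = -6/1021 + 35*√6/2042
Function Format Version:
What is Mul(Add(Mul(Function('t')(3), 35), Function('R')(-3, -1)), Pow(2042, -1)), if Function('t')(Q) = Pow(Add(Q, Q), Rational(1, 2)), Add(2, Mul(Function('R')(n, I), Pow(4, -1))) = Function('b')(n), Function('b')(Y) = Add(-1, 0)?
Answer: Add(Rational(-6, 1021), Mul(Rational(35, 2042), Pow(6, Rational(1, 2)))) ≈ 0.036108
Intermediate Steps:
Function('b')(Y) = -1
Function('R')(n, I) = -12 (Function('R')(n, I) = Add(-8, Mul(4, -1)) = Add(-8, -4) = -12)
Function('t')(Q) = Mul(Pow(2, Rational(1, 2)), Pow(Q, Rational(1, 2))) (Function('t')(Q) = Pow(Mul(2, Q), Rational(1, 2)) = Mul(Pow(2, Rational(1, 2)), Pow(Q, Rational(1, 2))))
Mul(Add(Mul(Function('t')(3), 35), Function('R')(-3, -1)), Pow(2042, -1)) = Mul(Add(Mul(Mul(Pow(2, Rational(1, 2)), Pow(3, Rational(1, 2))), 35), -12), Pow(2042, -1)) = Mul(Add(Mul(Pow(6, Rational(1, 2)), 35), -12), Rational(1, 2042)) = Mul(Add(Mul(35, Pow(6, Rational(1, 2))), -12), Rational(1, 2042)) = Mul(Add(-12, Mul(35, Pow(6, Rational(1, 2)))), Rational(1, 2042)) = Add(Rational(-6, 1021), Mul(Rational(35, 2042), Pow(6, Rational(1, 2))))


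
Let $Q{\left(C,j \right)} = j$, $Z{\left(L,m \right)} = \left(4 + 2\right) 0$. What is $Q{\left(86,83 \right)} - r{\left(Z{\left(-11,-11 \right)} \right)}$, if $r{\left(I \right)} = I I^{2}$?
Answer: $83$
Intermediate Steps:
$Z{\left(L,m \right)} = 0$ ($Z{\left(L,m \right)} = 6 \cdot 0 = 0$)
$r{\left(I \right)} = I^{3}$
$Q{\left(86,83 \right)} - r{\left(Z{\left(-11,-11 \right)} \right)} = 83 - 0^{3} = 83 - 0 = 83 + 0 = 83$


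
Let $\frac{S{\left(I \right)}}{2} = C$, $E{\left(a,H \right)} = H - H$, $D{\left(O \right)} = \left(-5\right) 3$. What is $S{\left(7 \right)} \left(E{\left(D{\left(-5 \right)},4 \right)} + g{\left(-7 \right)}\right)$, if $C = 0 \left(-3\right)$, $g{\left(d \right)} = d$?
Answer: $0$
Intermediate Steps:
$D{\left(O \right)} = -15$
$E{\left(a,H \right)} = 0$
$C = 0$
$S{\left(I \right)} = 0$ ($S{\left(I \right)} = 2 \cdot 0 = 0$)
$S{\left(7 \right)} \left(E{\left(D{\left(-5 \right)},4 \right)} + g{\left(-7 \right)}\right) = 0 \left(0 - 7\right) = 0 \left(-7\right) = 0$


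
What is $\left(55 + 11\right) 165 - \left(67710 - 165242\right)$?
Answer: $108422$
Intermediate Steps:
$\left(55 + 11\right) 165 - \left(67710 - 165242\right) = 66 \cdot 165 - \left(67710 - 165242\right) = 10890 - -97532 = 10890 + 97532 = 108422$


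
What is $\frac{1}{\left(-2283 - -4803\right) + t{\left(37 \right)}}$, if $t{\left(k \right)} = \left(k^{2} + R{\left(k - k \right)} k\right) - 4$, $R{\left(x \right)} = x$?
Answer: $\frac{1}{3885} \approx 0.0002574$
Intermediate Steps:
$t{\left(k \right)} = -4 + k^{2}$ ($t{\left(k \right)} = \left(k^{2} + \left(k - k\right) k\right) - 4 = \left(k^{2} + 0 k\right) - 4 = \left(k^{2} + 0\right) - 4 = k^{2} - 4 = -4 + k^{2}$)
$\frac{1}{\left(-2283 - -4803\right) + t{\left(37 \right)}} = \frac{1}{\left(-2283 - -4803\right) - \left(4 - 37^{2}\right)} = \frac{1}{\left(-2283 + 4803\right) + \left(-4 + 1369\right)} = \frac{1}{2520 + 1365} = \frac{1}{3885}$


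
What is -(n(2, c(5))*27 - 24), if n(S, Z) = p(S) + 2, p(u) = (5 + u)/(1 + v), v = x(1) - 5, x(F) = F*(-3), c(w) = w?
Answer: -3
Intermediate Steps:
x(F) = -3*F
v = -8 (v = -3*1 - 5 = -3 - 5 = -8)
p(u) = -5/7 - u/7 (p(u) = (5 + u)/(1 - 8) = (5 + u)/(-7) = (5 + u)*(-⅐) = -5/7 - u/7)
n(S, Z) = 9/7 - S/7 (n(S, Z) = (-5/7 - S/7) + 2 = 9/7 - S/7)
-(n(2, c(5))*27 - 24) = -((9/7 - ⅐*2)*27 - 24) = -((9/7 - 2/7)*27 - 24) = -(1*27 - 24) = -(27 - 24) = -1*3 = -3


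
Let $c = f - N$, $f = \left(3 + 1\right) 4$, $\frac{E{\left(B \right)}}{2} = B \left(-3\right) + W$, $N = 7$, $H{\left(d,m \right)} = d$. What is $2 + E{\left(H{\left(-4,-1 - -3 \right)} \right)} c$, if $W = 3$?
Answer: $272$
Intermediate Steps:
$E{\left(B \right)} = 6 - 6 B$ ($E{\left(B \right)} = 2 \left(B \left(-3\right) + 3\right) = 2 \left(- 3 B + 3\right) = 2 \left(3 - 3 B\right) = 6 - 6 B$)
$f = 16$ ($f = 4 \cdot 4 = 16$)
$c = 9$ ($c = 16 - 7 = 9$)
$2 + E{\left(H{\left(-4,-1 - -3 \right)} \right)} c = 2 + \left(6 - -24\right) 9 = 2 + \left(6 + 24\right) 9 = 2 + 30 \cdot 9 = 2 + 270 = 272$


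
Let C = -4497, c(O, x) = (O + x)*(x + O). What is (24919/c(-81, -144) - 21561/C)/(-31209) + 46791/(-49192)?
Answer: -110837363377284677/116504044480395000 ≈ -0.95136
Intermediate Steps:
c(O, x) = (O + x)² (c(O, x) = (O + x)*(O + x) = (O + x)²)
(24919/c(-81, -144) - 21561/C)/(-31209) + 46791/(-49192) = (24919/((-81 - 144)²) - 21561/(-4497))/(-31209) + 46791/(-49192) = (24919/((-225)²) - 21561*(-1/4497))*(-1/31209) + 46791*(-1/49192) = (24919/50625 + 7187/1499)*(-1/31209) - 46791/49192 = (401195456/75886875)*(-1/31209) - 46791/49192 = -401195456/2368353481875 - 46791/49192 = -110837363377284677/116504044480395000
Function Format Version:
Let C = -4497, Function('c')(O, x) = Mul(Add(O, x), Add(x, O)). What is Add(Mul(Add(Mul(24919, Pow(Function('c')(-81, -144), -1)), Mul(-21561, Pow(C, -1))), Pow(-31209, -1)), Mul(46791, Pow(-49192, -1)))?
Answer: Rational(-110837363377284677, 116504044480395000) ≈ -0.95136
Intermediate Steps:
Function('c')(O, x) = Pow(Add(O, x), 2) (Function('c')(O, x) = Mul(Add(O, x), Add(O, x)) = Pow(Add(O, x), 2))
Add(Mul(Add(Mul(24919, Pow(Function('c')(-81, -144), -1)), Mul(-21561, Pow(C, -1))), Pow(-31209, -1)), Mul(46791, Pow(-49192, -1))) = Add(Mul(Add(Mul(24919, Pow(Pow(Add(-81, -144), 2), -1)), Mul(-21561, Pow(-4497, -1))), Pow(-31209, -1)), Mul(46791, Pow(-49192, -1))) = Add(Mul(Add(Mul(24919, Pow(Pow(-225, 2), -1)), Mul(-21561, Rational(-1, 4497))), Rational(-1, 31209)), Mul(46791, Rational(-1, 49192))) = Add(Mul(Add(Mul(24919, Pow(50625, -1)), Rational(7187, 1499)), Rational(-1, 31209)), Rational(-46791, 49192)) = Add(Mul(Add(Mul(24919, Rational(1, 50625)), Rational(7187, 1499)), Rational(-1, 31209)), Rational(-46791, 49192)) = Add(Mul(Add(Rational(24919, 50625), Rational(7187, 1499)), Rational(-1, 31209)), Rational(-46791, 49192)) = Add(Mul(Rational(401195456, 75886875), Rational(-1, 31209)), Rational(-46791, 49192)) = Add(Rational(-401195456, 2368353481875), Rational(-46791, 49192)) = Rational(-110837363377284677, 116504044480395000)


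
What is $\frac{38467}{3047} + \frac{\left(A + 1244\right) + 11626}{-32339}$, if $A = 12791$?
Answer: $\frac{105981386}{8957903} \approx 11.831$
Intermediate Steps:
$\frac{38467}{3047} + \frac{\left(A + 1244\right) + 11626}{-32339} = \frac{38467}{3047} + \frac{\left(12791 + 1244\right) + 11626}{-32339} = 38467 \cdot \frac{1}{3047} + \left(14035 + 11626\right) \left(- \frac{1}{32339}\right) = \frac{3497}{277} + 25661 \left(- \frac{1}{32339}\right) = \frac{3497}{277} - \frac{25661}{32339} = \frac{105981386}{8957903}$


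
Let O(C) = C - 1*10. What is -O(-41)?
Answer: 51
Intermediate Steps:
O(C) = -10 + C (O(C) = C - 10 = -10 + C)
-O(-41) = -(-10 - 41) = -1*(-51) = 51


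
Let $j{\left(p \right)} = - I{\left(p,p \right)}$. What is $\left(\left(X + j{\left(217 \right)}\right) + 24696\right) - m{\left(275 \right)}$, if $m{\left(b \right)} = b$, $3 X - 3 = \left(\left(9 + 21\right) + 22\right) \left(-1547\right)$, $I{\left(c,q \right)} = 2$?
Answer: $- \frac{7184}{3} \approx -2394.7$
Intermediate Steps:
$X = - \frac{80441}{3}$ ($X = 1 + \frac{\left(\left(9 + 21\right) + 22\right) \left(-1547\right)}{3} = 1 + \frac{\left(30 + 22\right) \left(-1547\right)}{3} = 1 + \frac{52 \left(-1547\right)}{3} = 1 + \frac{1}{3} \left(-80444\right) = 1 - \frac{80444}{3} = - \frac{80441}{3} \approx -26814.0$)
$j{\left(p \right)} = -2$ ($j{\left(p \right)} = \left(-1\right) 2 = -2$)
$\left(\left(X + j{\left(217 \right)}\right) + 24696\right) - m{\left(275 \right)} = \left(\left(- \frac{80441}{3} - 2\right) + 24696\right) - 275 = \left(- \frac{80447}{3} + 24696\right) - 275 = - \frac{6359}{3} - 275 = - \frac{7184}{3}$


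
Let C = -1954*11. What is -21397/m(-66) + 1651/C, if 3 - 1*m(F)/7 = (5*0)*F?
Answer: -459941789/451374 ≈ -1019.0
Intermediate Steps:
m(F) = 21 (m(F) = 21 - 7*5*0*F = 21 - 0*F = 21 - 7*0 = 21 + 0 = 21)
C = -21494
-21397/m(-66) + 1651/C = -21397/21 + 1651/(-21494) = -21397*1/21 + 1651*(-1/21494) = -21397/21 - 1651/21494 = -459941789/451374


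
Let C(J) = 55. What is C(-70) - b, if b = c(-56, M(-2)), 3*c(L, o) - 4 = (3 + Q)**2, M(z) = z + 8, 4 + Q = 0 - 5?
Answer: 125/3 ≈ 41.667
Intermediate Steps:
Q = -9 (Q = -4 + (0 - 5) = -4 - 5 = -9)
M(z) = 8 + z
c(L, o) = 40/3 (c(L, o) = 4/3 + (3 - 9)**2/3 = 4/3 + (1/3)*(-6)**2 = 4/3 + (1/3)*36 = 4/3 + 12 = 40/3)
b = 40/3 ≈ 13.333
C(-70) - b = 55 - 1*40/3 = 55 - 40/3 = 125/3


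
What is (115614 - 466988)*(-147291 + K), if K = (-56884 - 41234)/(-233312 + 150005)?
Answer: 1437151660684302/27769 ≈ 5.1754e+10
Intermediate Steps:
K = 32706/27769 (K = -98118/(-83307) = -98118*(-1/83307) = 32706/27769 ≈ 1.1778)
(115614 - 466988)*(-147291 + K) = (115614 - 466988)*(-147291 + 32706/27769) = -351374*(-4090091073/27769) = 1437151660684302/27769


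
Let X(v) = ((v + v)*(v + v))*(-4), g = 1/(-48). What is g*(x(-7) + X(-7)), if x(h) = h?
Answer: 791/48 ≈ 16.479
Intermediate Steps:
g = -1/48 ≈ -0.020833
X(v) = -16*v² (X(v) = ((2*v)*(2*v))*(-4) = (4*v²)*(-4) = -16*v²)
g*(x(-7) + X(-7)) = -(-7 - 16*(-7)²)/48 = -(-7 - 16*49)/48 = -(-7 - 784)/48 = -1/48*(-791) = 791/48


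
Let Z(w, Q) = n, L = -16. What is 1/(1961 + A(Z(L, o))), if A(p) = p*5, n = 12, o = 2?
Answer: 1/2021 ≈ 0.00049480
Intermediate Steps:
Z(w, Q) = 12
A(p) = 5*p
1/(1961 + A(Z(L, o))) = 1/(1961 + 5*12) = 1/(1961 + 60) = 1/2021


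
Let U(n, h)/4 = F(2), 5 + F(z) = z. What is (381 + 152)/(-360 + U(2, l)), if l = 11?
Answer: -533/372 ≈ -1.4328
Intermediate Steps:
F(z) = -5 + z
U(n, h) = -12 (U(n, h) = 4*(-5 + 2) = 4*(-3) = -12)
(381 + 152)/(-360 + U(2, l)) = (381 + 152)/(-360 - 12) = 533/(-372) = 533*(-1/372) = -533/372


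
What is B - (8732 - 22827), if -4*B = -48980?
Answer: 26340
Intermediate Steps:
B = 12245 (B = -¼*(-48980) = 12245)
B - (8732 - 22827) = 12245 - (8732 - 22827) = 12245 - 1*(-14095) = 12245 + 14095 = 26340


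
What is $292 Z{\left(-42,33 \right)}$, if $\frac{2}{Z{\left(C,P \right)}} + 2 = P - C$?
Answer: $8$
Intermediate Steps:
$Z{\left(C,P \right)} = \frac{2}{-2 + P - C}$ ($Z{\left(C,P \right)} = \frac{2}{-2 - \left(C - P\right)} = \frac{2}{-2 + P - C}$)
$292 Z{\left(-42,33 \right)} = 292 \left(- \frac{2}{2 - 42 - 33}\right) = 292 \left(- \frac{2}{-73}\right) = 292 \left(\left(-2\right) \left(- \frac{1}{73}\right)\right) = 292 \cdot \frac{2}{73} = 8$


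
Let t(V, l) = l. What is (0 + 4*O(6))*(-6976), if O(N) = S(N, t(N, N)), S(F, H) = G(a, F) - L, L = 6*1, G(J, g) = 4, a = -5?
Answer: 55808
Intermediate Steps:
L = 6
S(F, H) = -2 (S(F, H) = 4 - 1*6 = 4 - 6 = -2)
O(N) = -2
(0 + 4*O(6))*(-6976) = (0 + 4*(-2))*(-6976) = (0 - 8)*(-6976) = -8*(-6976) = 55808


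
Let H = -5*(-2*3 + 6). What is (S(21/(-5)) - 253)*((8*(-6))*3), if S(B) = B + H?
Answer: 185184/5 ≈ 37037.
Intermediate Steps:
H = 0 (H = -5*(-6 + 6) = -5*0 = 0)
S(B) = B (S(B) = B + 0 = B)
(S(21/(-5)) - 253)*((8*(-6))*3) = (21/(-5) - 253)*((8*(-6))*3) = (21*(-⅕) - 253)*(-48*3) = (-21/5 - 253)*(-144) = -1286/5*(-144) = 185184/5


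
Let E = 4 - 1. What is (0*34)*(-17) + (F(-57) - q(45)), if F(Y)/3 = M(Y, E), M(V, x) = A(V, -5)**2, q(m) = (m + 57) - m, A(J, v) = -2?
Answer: -45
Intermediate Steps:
q(m) = 57 (q(m) = (57 + m) - m = 57)
E = 3
M(V, x) = 4 (M(V, x) = (-2)**2 = 4)
F(Y) = 12 (F(Y) = 3*4 = 12)
(0*34)*(-17) + (F(-57) - q(45)) = (0*34)*(-17) + (12 - 1*57) = 0*(-17) + (12 - 57) = 0 - 45 = -45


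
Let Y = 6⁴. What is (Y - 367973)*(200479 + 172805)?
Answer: -136874657268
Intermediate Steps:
Y = 1296
(Y - 367973)*(200479 + 172805) = (1296 - 367973)*(200479 + 172805) = -366677*373284 = -136874657268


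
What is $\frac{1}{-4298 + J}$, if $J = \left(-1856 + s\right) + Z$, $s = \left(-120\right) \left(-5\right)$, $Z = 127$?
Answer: $- \frac{1}{5427} \approx -0.00018426$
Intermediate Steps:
$s = 600$
$J = -1129$ ($J = \left(-1856 + 600\right) + 127 = -1256 + 127 = -1129$)
$\frac{1}{-4298 + J} = \frac{1}{-4298 - 1129} = \frac{1}{-5427} = - \frac{1}{5427}$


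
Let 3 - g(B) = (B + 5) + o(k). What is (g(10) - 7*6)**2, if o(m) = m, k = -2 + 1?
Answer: 2809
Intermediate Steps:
k = -1
g(B) = -1 - B (g(B) = 3 - ((B + 5) - 1) = 3 - ((5 + B) - 1) = 3 - (4 + B) = 3 + (-4 - B) = -1 - B)
(g(10) - 7*6)**2 = ((-1 - 1*10) - 7*6)**2 = ((-1 - 10) - 42)**2 = (-11 - 42)**2 = (-53)**2 = 2809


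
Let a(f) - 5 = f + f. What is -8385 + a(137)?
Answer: -8106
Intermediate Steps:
a(f) = 5 + 2*f (a(f) = 5 + (f + f) = 5 + 2*f)
-8385 + a(137) = -8385 + (5 + 2*137) = -8385 + (5 + 274) = -8385 + 279 = -8106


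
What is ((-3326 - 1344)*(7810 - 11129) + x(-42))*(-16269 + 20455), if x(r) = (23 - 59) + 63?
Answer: 64881982802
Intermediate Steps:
x(r) = 27 (x(r) = -36 + 63 = 27)
((-3326 - 1344)*(7810 - 11129) + x(-42))*(-16269 + 20455) = ((-3326 - 1344)*(7810 - 11129) + 27)*(-16269 + 20455) = (-4670*(-3319) + 27)*4186 = (15499730 + 27)*4186 = 15499757*4186 = 64881982802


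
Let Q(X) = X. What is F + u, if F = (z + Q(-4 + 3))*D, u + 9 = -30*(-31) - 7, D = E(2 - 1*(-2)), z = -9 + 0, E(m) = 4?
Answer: 874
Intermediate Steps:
z = -9
D = 4
u = 914 (u = -9 + (-30*(-31) - 7) = -9 + (930 - 7) = -9 + 923 = 914)
F = -40 (F = (-9 + (-4 + 3))*4 = (-9 - 1)*4 = -10*4 = -40)
F + u = -40 + 914 = 874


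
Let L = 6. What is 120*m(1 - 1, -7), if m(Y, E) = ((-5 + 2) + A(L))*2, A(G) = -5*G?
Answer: -7920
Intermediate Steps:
m(Y, E) = -66 (m(Y, E) = ((-5 + 2) - 5*6)*2 = (-3 - 30)*2 = -33*2 = -66)
120*m(1 - 1, -7) = 120*(-66) = -7920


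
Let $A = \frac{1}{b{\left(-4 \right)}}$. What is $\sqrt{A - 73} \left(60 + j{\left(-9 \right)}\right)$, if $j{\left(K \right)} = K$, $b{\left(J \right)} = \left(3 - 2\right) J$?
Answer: $\frac{51 i \sqrt{293}}{2} \approx 436.49 i$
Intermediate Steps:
$b{\left(J \right)} = J$ ($b{\left(J \right)} = 1 J = J$)
$A = - \frac{1}{4}$ ($A = \frac{1}{-4} = - \frac{1}{4} \approx -0.25$)
$\sqrt{A - 73} \left(60 + j{\left(-9 \right)}\right) = \sqrt{- \frac{1}{4} - 73} \left(60 - 9\right) = \sqrt{- \frac{293}{4}} \cdot 51 = \frac{i \sqrt{293}}{2} \cdot 51 = \frac{51 i \sqrt{293}}{2}$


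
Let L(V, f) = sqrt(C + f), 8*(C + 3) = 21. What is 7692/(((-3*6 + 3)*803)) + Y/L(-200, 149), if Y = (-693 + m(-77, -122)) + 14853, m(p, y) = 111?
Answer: -2564/4015 + 28542*sqrt(2378)/1189 ≈ 1170.0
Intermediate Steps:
C = -3/8 (C = -3 + (1/8)*21 = -3 + 21/8 = -3/8 ≈ -0.37500)
L(V, f) = sqrt(-3/8 + f)
Y = 14271 (Y = (-693 + 111) + 14853 = -582 + 14853 = 14271)
7692/(((-3*6 + 3)*803)) + Y/L(-200, 149) = 7692/(((-3*6 + 3)*803)) + 14271/((sqrt(-6 + 16*149)/4)) = 7692/(((-18 + 3)*803)) + 14271/((sqrt(-6 + 2384)/4)) = 7692/((-15*803)) + 14271/((sqrt(2378)/4)) = 7692/(-12045) + 14271*(2*sqrt(2378)/1189) = 7692*(-1/12045) + 28542*sqrt(2378)/1189 = -2564/4015 + 28542*sqrt(2378)/1189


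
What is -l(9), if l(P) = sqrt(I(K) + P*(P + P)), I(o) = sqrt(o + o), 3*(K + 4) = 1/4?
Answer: -sqrt(5832 + 6*I*sqrt(282))/6 ≈ -12.728 - 0.10994*I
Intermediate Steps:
K = -47/12 (K = -4 + (1/3)/4 = -4 + (1/3)*(1/4) = -4 + 1/12 = -47/12 ≈ -3.9167)
I(o) = sqrt(2)*sqrt(o) (I(o) = sqrt(2*o) = sqrt(2)*sqrt(o))
l(P) = sqrt(2*P**2 + I*sqrt(282)/6) (l(P) = sqrt(sqrt(2)*sqrt(-47/12) + P*(P + P)) = sqrt(sqrt(2)*(I*sqrt(141)/6) + P*(2*P)) = sqrt(I*sqrt(282)/6 + 2*P**2) = sqrt(2*P**2 + I*sqrt(282)/6))
-l(9) = -sqrt(72*9**2 + 6*I*sqrt(282))/6 = -sqrt(72*81 + 6*I*sqrt(282))/6 = -sqrt(5832 + 6*I*sqrt(282))/6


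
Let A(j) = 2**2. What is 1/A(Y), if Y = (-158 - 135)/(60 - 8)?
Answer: 1/4 ≈ 0.25000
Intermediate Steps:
Y = -293/52 ≈ -5.6346
A(j) = 4
1/A(Y) = 1/4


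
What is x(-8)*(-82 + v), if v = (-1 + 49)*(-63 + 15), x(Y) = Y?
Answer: 19088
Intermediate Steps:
v = -2304 (v = 48*(-48) = -2304)
x(-8)*(-82 + v) = -8*(-82 - 2304) = -8*(-2386) = 19088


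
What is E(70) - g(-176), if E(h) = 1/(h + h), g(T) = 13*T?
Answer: 320321/140 ≈ 2288.0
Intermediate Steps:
E(h) = 1/(2*h)
E(70) - g(-176) = (1/2)/70 - 13*(-176) = (1/2)*(1/70) - 1*(-2288) = 1/140 + 2288 = 320321/140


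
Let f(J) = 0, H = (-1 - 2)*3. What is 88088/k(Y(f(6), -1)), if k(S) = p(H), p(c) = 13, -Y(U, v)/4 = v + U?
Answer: 6776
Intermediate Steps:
H = -9 (H = -3*3 = -9)
Y(U, v) = -4*U - 4*v (Y(U, v) = -4*(v + U) = -4*(U + v) = -4*U - 4*v)
k(S) = 13
88088/k(Y(f(6), -1)) = 88088/13 = 88088*(1/13) = 6776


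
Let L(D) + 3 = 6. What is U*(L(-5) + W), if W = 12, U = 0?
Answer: 0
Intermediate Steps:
L(D) = 3 (L(D) = -3 + 6 = 3)
U*(L(-5) + W) = 0*(3 + 12) = 0*15 = 0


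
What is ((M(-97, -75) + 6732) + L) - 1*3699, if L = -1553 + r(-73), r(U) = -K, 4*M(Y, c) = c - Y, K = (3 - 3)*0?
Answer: 2971/2 ≈ 1485.5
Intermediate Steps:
K = 0 (K = 0*0 = 0)
M(Y, c) = -Y/4 + c/4 (M(Y, c) = (c - Y)/4 = -Y/4 + c/4)
r(U) = 0 (r(U) = -1*0 = 0)
L = -1553 (L = -1553 + 0 = -1553)
((M(-97, -75) + 6732) + L) - 1*3699 = (((-¼*(-97) + (¼)*(-75)) + 6732) - 1553) - 1*3699 = (((97/4 - 75/4) + 6732) - 1553) - 3699 = ((11/2 + 6732) - 1553) - 3699 = (13475/2 - 1553) - 3699 = 10369/2 - 3699 = 2971/2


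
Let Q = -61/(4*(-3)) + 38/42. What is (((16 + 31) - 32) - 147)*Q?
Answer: -5533/7 ≈ -790.43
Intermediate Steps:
Q = 503/84 (Q = -61/(-12) + 38*(1/42) = -61*(-1/12) + 19/21 = 61/12 + 19/21 = 503/84 ≈ 5.9881)
(((16 + 31) - 32) - 147)*Q = (((16 + 31) - 32) - 147)*(503/84) = ((47 - 32) - 147)*(503/84) = (15 - 147)*(503/84) = -132*503/84 = -5533/7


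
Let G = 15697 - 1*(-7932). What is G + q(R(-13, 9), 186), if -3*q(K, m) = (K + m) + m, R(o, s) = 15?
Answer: 23500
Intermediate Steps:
G = 23629 (G = 15697 + 7932 = 23629)
q(K, m) = -2*m/3 - K/3 (q(K, m) = -((K + m) + m)/3 = -(K + 2*m)/3 = -2*m/3 - K/3)
G + q(R(-13, 9), 186) = 23629 + (-2/3*186 - 1/3*15) = 23629 + (-124 - 5) = 23629 - 129 = 23500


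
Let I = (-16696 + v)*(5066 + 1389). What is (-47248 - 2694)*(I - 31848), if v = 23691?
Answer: -2253426839134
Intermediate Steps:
I = 45152725 (I = (-16696 + 23691)*(5066 + 1389) = 6995*6455 = 45152725)
(-47248 - 2694)*(I - 31848) = (-47248 - 2694)*(45152725 - 31848) = -49942*45120877 = -2253426839134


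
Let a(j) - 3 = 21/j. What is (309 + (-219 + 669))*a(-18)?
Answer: 2783/2 ≈ 1391.5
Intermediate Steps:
a(j) = 3 + 21/j
(309 + (-219 + 669))*a(-18) = (309 + (-219 + 669))*(3 + 21/(-18)) = (309 + 450)*(3 + 21*(-1/18)) = 759*(3 - 7/6) = 759*(11/6) = 2783/2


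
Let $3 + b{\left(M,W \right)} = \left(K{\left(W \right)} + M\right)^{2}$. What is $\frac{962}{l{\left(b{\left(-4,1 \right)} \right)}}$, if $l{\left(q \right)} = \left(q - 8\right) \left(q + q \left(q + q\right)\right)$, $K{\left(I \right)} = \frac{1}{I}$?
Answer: $- \frac{37}{6} \approx -6.1667$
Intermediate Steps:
$b{\left(M,W \right)} = -3 + \left(M + \frac{1}{W}\right)^{2}$ ($b{\left(M,W \right)} = -3 + \left(\frac{1}{W} + M\right)^{2} = -3 + \left(M + \frac{1}{W}\right)^{2}$)
$l{\left(q \right)} = \left(-8 + q\right) \left(q + 2 q^{2}\right)$ ($l{\left(q \right)} = \left(-8 + q\right) \left(q + q 2 q\right) = \left(-8 + q\right) \left(q + 2 q^{2}\right)$)
$\frac{962}{l{\left(b{\left(-4,1 \right)} \right)}} = \frac{962}{\left(-3 + 1^{-2} \left(1 - 4\right)^{2}\right) \left(-8 - 15 \left(-3 + 1^{-2} \left(1 - 4\right)^{2}\right) + 2 \left(-3 + 1^{-2} \left(1 - 4\right)^{2}\right)^{2}\right)} = \frac{962}{\left(-3 + 1 \left(1 - 4\right)^{2}\right) \left(-8 - 15 \left(-3 + 1 \left(1 - 4\right)^{2}\right) + 2 \left(-3 + 1 \left(1 - 4\right)^{2}\right)^{2}\right)} = \frac{962}{\left(-3 + 1 \left(-3\right)^{2}\right) \left(-8 - 15 \left(-3 + 1 \left(-3\right)^{2}\right) + 2 \left(-3 + 1 \left(-3\right)^{2}\right)^{2}\right)} = \frac{962}{\left(-3 + 1 \cdot 9\right) \left(-8 - 15 \left(-3 + 1 \cdot 9\right) + 2 \left(-3 + 1 \cdot 9\right)^{2}\right)} = \frac{962}{\left(-3 + 9\right) \left(-8 - 15 \left(-3 + 9\right) + 2 \left(-3 + 9\right)^{2}\right)} = \frac{962}{6 \left(-8 - 90 + 2 \cdot 6^{2}\right)} = \frac{962}{6 \left(-8 - 90 + 2 \cdot 36\right)} = \frac{962}{6 \left(-8 - 90 + 72\right)} = \frac{962}{6 \left(-26\right)} = \frac{962}{-156} = 962 \left(- \frac{1}{156}\right) = - \frac{37}{6}$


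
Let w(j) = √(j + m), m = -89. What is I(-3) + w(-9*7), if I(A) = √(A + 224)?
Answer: √221 + 2*I*√38 ≈ 14.866 + 12.329*I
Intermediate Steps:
I(A) = √(224 + A)
w(j) = √(-89 + j) (w(j) = √(j - 89) = √(-89 + j))
I(-3) + w(-9*7) = √(224 - 3) + √(-89 - 9*7) = √221 + √(-89 - 63) = √221 + √(-152) = √221 + 2*I*√38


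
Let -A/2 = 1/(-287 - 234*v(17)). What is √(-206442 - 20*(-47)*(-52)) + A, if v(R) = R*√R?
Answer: -574/268933859 + 7956*√17/268933859 + I*√255322 ≈ 0.00011984 + 505.29*I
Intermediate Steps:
v(R) = R^(3/2)
A = -2/(-287 - 3978*√17) ≈ 0.00011984
√(-206442 - 20*(-47)*(-52)) + A = √(-206442 - 20*(-47)*(-52)) + (-574/268933859 + 7956*√17/268933859) = √(-206442 + 940*(-52)) + (-574/268933859 + 7956*√17/268933859) = √(-206442 - 48880) + (-574/268933859 + 7956*√17/268933859) = √(-255322) + (-574/268933859 + 7956*√17/268933859) = I*√255322 + (-574/268933859 + 7956*√17/268933859) = -574/268933859 + 7956*√17/268933859 + I*√255322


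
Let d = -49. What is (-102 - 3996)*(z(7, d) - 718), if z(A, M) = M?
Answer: 3143166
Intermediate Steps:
(-102 - 3996)*(z(7, d) - 718) = (-102 - 3996)*(-49 - 718) = -4098*(-767) = 3143166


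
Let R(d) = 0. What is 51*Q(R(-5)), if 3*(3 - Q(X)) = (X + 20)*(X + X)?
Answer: 153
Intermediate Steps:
Q(X) = 3 - 2*X*(20 + X)/3 (Q(X) = 3 - (X + 20)*(X + X)/3 = 3 - (20 + X)*2*X/3 = 3 - 2*X*(20 + X)/3)
51*Q(R(-5)) = 51*(3 - 40/3*0 - 2/3*0**2) = 51*(3 + 0 - 2/3*0) = 51*(3 + 0 + 0) = 51*3 = 153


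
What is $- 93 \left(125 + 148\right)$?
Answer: $-25389$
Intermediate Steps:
$- 93 \left(125 + 148\right) = \left(-93\right) 273 = -25389$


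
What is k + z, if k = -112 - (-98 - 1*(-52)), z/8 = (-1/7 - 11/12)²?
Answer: -50291/882 ≈ -57.019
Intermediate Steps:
z = 7921/882 (z = 8*(-1/7 - 11/12)² = 8*(-1*⅐ - 11*1/12)² = 8*(-⅐ - 11/12)² = 8*(-89/84)² = 8*(7921/7056) = 7921/882 ≈ 8.9807)
k = -66 (k = -112 - (-98 + 52) = -112 - 1*(-46) = -112 + 46 = -66)
k + z = -66 + 7921/882 = -50291/882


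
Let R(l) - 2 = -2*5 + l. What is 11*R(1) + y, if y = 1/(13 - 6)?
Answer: -538/7 ≈ -76.857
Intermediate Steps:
R(l) = -8 + l (R(l) = 2 + (-2*5 + l) = 2 + (-10 + l) = -8 + l)
y = 1/7 ≈ 0.14286
11*R(1) + y = 11*(-8 + 1) + 1/7 = 11*(-7) + 1/7 = -77 + 1/7 = -538/7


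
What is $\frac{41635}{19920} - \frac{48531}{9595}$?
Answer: $- \frac{113449939}{38226480} \approx -2.9678$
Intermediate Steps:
$\frac{41635}{19920} - \frac{48531}{9595} = 41635 \cdot \frac{1}{19920} - \frac{48531}{9595} = \frac{8327}{3984} - \frac{48531}{9595} = - \frac{113449939}{38226480}$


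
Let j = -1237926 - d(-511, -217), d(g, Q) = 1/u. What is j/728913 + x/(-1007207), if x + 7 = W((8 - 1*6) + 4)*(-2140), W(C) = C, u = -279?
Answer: -345257864069302/204832391001489 ≈ -1.6856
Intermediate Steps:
d(g, Q) = -1/279 (d(g, Q) = 1/(-279) = -1/279)
x = -12847 (x = -7 + ((8 - 1*6) + 4)*(-2140) = -7 + ((8 - 6) + 4)*(-2140) = -7 + (2 + 4)*(-2140) = -7 + 6*(-2140) = -7 - 12840 = -12847)
j = -345381353/279 (j = -1237926 - 1*(-1/279) = -1237926 + 1/279 = -345381353/279 ≈ -1.2379e+6)
j/728913 + x/(-1007207) = -345381353/279/728913 - 12847/(-1007207) = -345381353/279*1/728913 - 12847*(-1/1007207) = -345381353/203366727 + 12847/1007207 = -345257864069302/204832391001489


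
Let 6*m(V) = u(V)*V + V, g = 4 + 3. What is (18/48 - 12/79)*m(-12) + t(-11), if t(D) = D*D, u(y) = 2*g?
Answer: 36121/316 ≈ 114.31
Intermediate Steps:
g = 7
u(y) = 14 (u(y) = 2*7 = 14)
t(D) = D²
m(V) = 5*V/2 (m(V) = (14*V + V)/6 = (15*V)/6 = 5*V/2)
(18/48 - 12/79)*m(-12) + t(-11) = (18/48 - 12/79)*((5/2)*(-12)) + (-11)² = (18*(1/48) - 12*1/79)*(-30) + 121 = (3/8 - 12/79)*(-30) + 121 = (141/632)*(-30) + 121 = -2115/316 + 121 = 36121/316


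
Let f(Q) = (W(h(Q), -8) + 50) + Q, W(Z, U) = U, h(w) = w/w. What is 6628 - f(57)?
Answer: 6529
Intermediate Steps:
h(w) = 1
f(Q) = 42 + Q (f(Q) = (-8 + 50) + Q = 42 + Q)
6628 - f(57) = 6628 - (42 + 57) = 6628 - 1*99 = 6628 - 99 = 6529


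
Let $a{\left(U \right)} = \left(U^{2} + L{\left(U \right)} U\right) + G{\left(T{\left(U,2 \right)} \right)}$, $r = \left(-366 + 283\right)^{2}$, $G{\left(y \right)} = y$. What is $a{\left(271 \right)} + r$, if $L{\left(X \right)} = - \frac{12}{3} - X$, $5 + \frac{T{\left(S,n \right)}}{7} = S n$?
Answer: $9564$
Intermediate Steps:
$T{\left(S,n \right)} = -35 + 7 S n$
$r = 6889$ ($r = \left(-83\right)^{2} = 6889$)
$L{\left(X \right)} = -4 - X$ ($L{\left(X \right)} = \left(-12\right) \frac{1}{3} - X = -4 - X$)
$a{\left(U \right)} = -35 + U^{2} + 14 U + U \left(-4 - U\right)$ ($a{\left(U \right)} = \left(U^{2} + \left(-4 - U\right) U\right) + \left(-35 + 7 U 2\right) = \left(U^{2} + U \left(-4 - U\right)\right) + \left(-35 + 14 U\right) = -35 + U^{2} + 14 U + U \left(-4 - U\right)$)
$a{\left(271 \right)} + r = \left(-35 + 10 \cdot 271\right) + 6889 = \left(-35 + 2710\right) + 6889 = 2675 + 6889 = 9564$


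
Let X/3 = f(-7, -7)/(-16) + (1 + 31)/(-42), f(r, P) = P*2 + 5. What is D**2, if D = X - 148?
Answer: 276989449/12544 ≈ 22081.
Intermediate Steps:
f(r, P) = 5 + 2*P (f(r, P) = 2*P + 5 = 5 + 2*P)
X = -67/112 (X = 3*((5 + 2*(-7))/(-16) + (1 + 31)/(-42)) = 3*((5 - 14)*(-1/16) + 32*(-1/42)) = 3*(-9*(-1/16) - 16/21) = 3*(9/16 - 16/21) = 3*(-67/336) = -67/112 ≈ -0.59821)
D = -16643/112 (D = -67/112 - 148 = -16643/112 ≈ -148.60)
D**2 = (-16643/112)**2 = 276989449/12544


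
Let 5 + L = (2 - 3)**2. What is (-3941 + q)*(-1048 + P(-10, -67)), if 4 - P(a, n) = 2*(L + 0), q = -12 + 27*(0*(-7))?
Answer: 4095308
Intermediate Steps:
q = -12 (q = -12 + 27*0 = -12 + 0 = -12)
L = -4 (L = -5 + (2 - 3)**2 = -5 + (-1)**2 = -5 + 1 = -4)
P(a, n) = 12 (P(a, n) = 4 - 2*(-4 + 0) = 4 - 2*(-4) = 4 - 1*(-8) = 4 + 8 = 12)
(-3941 + q)*(-1048 + P(-10, -67)) = (-3941 - 12)*(-1048 + 12) = -3953*(-1036) = 4095308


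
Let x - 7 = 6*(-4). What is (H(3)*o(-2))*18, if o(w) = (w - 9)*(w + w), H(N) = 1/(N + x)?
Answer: -396/7 ≈ -56.571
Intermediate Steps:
x = -17 (x = 7 + 6*(-4) = 7 - 24 = -17)
H(N) = 1/(-17 + N) (H(N) = 1/(N - 17) = 1/(-17 + N))
o(w) = 2*w*(-9 + w) (o(w) = (-9 + w)*(2*w) = 2*w*(-9 + w))
(H(3)*o(-2))*18 = ((2*(-2)*(-9 - 2))/(-17 + 3))*18 = ((2*(-2)*(-11))/(-14))*18 = -1/14*44*18 = -22/7*18 = -396/7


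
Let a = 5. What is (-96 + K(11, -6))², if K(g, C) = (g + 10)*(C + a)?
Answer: 13689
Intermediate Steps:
K(g, C) = (5 + C)*(10 + g) (K(g, C) = (g + 10)*(C + 5) = (10 + g)*(5 + C) = (5 + C)*(10 + g))
(-96 + K(11, -6))² = (-96 + (50 + 5*11 + 10*(-6) - 6*11))² = (-96 + (50 + 55 - 60 - 66))² = (-96 - 21)² = (-117)² = 13689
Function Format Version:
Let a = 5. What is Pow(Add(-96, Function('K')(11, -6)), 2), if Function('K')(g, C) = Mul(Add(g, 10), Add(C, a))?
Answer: 13689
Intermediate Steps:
Function('K')(g, C) = Mul(Add(5, C), Add(10, g)) (Function('K')(g, C) = Mul(Add(g, 10), Add(C, 5)) = Mul(Add(10, g), Add(5, C)) = Mul(Add(5, C), Add(10, g)))
Pow(Add(-96, Function('K')(11, -6)), 2) = Pow(Add(-96, Add(50, Mul(5, 11), Mul(10, -6), Mul(-6, 11))), 2) = Pow(Add(-96, Add(50, 55, -60, -66)), 2) = Pow(Add(-96, -21), 2) = Pow(-117, 2) = 13689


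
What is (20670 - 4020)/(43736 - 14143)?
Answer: 16650/29593 ≈ 0.56263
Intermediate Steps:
(20670 - 4020)/(43736 - 14143) = 16650/29593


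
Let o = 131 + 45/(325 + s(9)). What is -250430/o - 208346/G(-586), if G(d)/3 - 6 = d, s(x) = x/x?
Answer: -66573456677/37193370 ≈ -1789.9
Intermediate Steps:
s(x) = 1
G(d) = 18 + 3*d
o = 42751/326 (o = 131 + 45/(325 + 1) = 131 + 45/326 = 42751/326 ≈ 131.14)
-250430/o - 208346/G(-586) = -250430/42751/326 - 208346/(18 + 3*(-586)) = -250430*326/42751 - 208346/(18 - 1758) = -81640180/42751 - 208346/(-1740) = -81640180/42751 - 208346*(-1/1740) = -81640180/42751 + 104173/870 = -66573456677/37193370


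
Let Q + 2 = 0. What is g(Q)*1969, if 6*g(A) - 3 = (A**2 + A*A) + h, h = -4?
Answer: 13783/6 ≈ 2297.2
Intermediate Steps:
Q = -2 (Q = -2 + 0 = -2)
g(A) = -1/6 + A**2/3 (g(A) = 1/2 + ((A**2 + A*A) - 4)/6 = 1/2 + ((A**2 + A**2) - 4)/6 = 1/2 + (2*A**2 - 4)/6 = 1/2 + (-4 + 2*A**2)/6 = 1/2 + (-2/3 + A**2/3) = -1/6 + A**2/3)
g(Q)*1969 = (-1/6 + (1/3)*(-2)**2)*1969 = (-1/6 + (1/3)*4)*1969 = (-1/6 + 4/3)*1969 = (7/6)*1969 = 13783/6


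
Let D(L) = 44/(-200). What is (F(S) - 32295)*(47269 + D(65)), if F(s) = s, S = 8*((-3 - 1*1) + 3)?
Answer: -76346170017/50 ≈ -1.5269e+9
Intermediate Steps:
S = -8 (S = 8*((-3 - 1) + 3) = 8*(-4 + 3) = 8*(-1) = -8)
D(L) = -11/50 (D(L) = 44*(-1/200) = -11/50)
(F(S) - 32295)*(47269 + D(65)) = (-8 - 32295)*(47269 - 11/50) = -32303*2363439/50 = -76346170017/50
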